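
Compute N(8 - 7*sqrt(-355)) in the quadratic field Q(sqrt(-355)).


N(a + b*sqrt(d)) = a^2 - d*b^2
= (8)^2 - (-355)*(-7)^2
= 64 + 17395
= 17459

17459


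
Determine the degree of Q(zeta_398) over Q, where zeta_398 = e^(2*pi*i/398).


The degree equals Euler's totient phi(398).
398 = 2 * 199
phi(398) = 198

198


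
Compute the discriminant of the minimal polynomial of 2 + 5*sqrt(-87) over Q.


The element 2 + 5*sqrt(-87) has minimal polynomial:
x^2 - 4*x + 2179
Discriminant = (-4)^2 - 4*(2179)
= 16 - 8716
= -8700

-8700


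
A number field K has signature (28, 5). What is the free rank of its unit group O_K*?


By Dirichlet's unit theorem:
rank = r1 + r2 - 1
= 28 + 5 - 1
= 32

32


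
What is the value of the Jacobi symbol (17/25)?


Compute (17/25) via quadratic reciprocity:
  reciprocity: (17/25) -> +(25/17)
  reduce: (8/17)
  pull out 2: (2/17) = +1  (since 17 mod 8 = 1)
  pull out 2: (2/17) = +1  (since 17 mod 8 = 1)
  pull out 2: (2/17) = +1  (since 17 mod 8 = 1)
  (1/17) = 1
Product of signs = 1

1


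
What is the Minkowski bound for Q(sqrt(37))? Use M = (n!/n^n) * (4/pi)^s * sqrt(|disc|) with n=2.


d = 37, d mod 4 = 1, so disc(K) = d = 37; |disc(K)| = 37
Real quadratic field, so n = 2, s = r2 = 0, r1 = 2
M = (n!/n^n) * (4/pi)^s * sqrt(|disc(K)|) = (2!/2^2) * (4/pi)^0 * sqrt(37)
= 0.5 * 1.000000 * 6.082763
= 3.0414

3.0414


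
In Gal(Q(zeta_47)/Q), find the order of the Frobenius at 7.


The Frobenius at p in Gal(Q(zeta_n)/Q) = (Z/nZ)* is the class of p, so its order is ord_47(7), the smallest k >= 1 with 7^k = 1 mod 47.
n = 47 = 47, phi(47) = 46; the order divides phi(n).
Divisors of 46: 1, 2, 23, 46
Repeated squaring mod 47: 7^1 = 7, 7^2 = 2, 7^4 = 4, 7^8 = 16, 7^16 = 21, 7^32 = 18
Test divisors in increasing order:
  k=1: 7^1 = 7 mod 47
  k=2: 7^2 = 2 mod 47
  k=23: 7^23 = 21 * 4 * 2 * 7 = 1 mod 47  <- first divisor giving 1
Order = 23

23


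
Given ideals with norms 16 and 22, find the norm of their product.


N(IJ) = N(I) * N(J)
= 16 * 22
= 352

352


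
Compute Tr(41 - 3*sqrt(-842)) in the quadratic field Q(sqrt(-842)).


Tr(a + b*sqrt(d)) = (a + b*sqrt(d)) + (a - b*sqrt(d)) = 2a
= 2 * (41)
= 82

82


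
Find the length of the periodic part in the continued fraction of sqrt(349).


Run the CF algorithm for sqrt(349).
a_0 = floor(sqrt(349)) = 18; set m_0=0, q_0=1.
Recurrence: m' = q*a - m,  q' = (d - m'^2)/q,  a' = floor((a_0 + m')/q').
  step 1: m=18, q=25, a=1
  step 2: m=7, q=12, a=2
  step 3: m=17, q=5, a=7
  step 4: m=18, q=5, a=7
  step 5: m=17, q=12, a=2
  step 6: m=7, q=25, a=1
  step 7: m=18, q=1, a=36
a_7 = 2*a_0 = 36, so the period closes here.
sqrt(349) = [18; 1, 2, 7, 7, 2, 1, 36]
Period length = 7

7


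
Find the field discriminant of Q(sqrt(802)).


For K = Q(sqrt(d)) with d squarefree: disc(K) = d if d = 1 mod 4, and disc(K) = 4d if d = 2 or 3 mod 4.
Here d = 802, and d mod 4 = 2.
d = 2 mod 4, not 1 (O_K = Z[sqrt(d)]), so disc(K) = 4d = 4 * (802) = 3208

3208


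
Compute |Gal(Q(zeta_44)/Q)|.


|Gal(Q(zeta_44)/Q)| = phi(44)
= 20

20


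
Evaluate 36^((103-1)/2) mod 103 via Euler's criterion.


p = 103 is prime and the exponent is (p-1)/2 = 51, so by Euler's criterion 36^51 = (36/103) = +1 or -1 mod 103.
Compute by square-and-multiply:
  51 = 32 + 16 + 2 + 1 (binary 110011)
  Repeated squaring mod 103: 36^1 = 36, 36^2 = 60, 36^4 = 98, 36^8 = 25, 36^16 = 7, 36^32 = 49
  36^51 = 36^32 * 36^16 * 36^2 * 36^1 = 49 * 7 * 60 * 36 mod 103
    49 * 7 = 343 = 34 mod 103
    34 * 60 = 2040 = 83 mod 103
    83 * 36 = 2988 = 1 mod 103
  36^51 = 1 mod 103
Result 1: 36 is a quadratic residue mod 103.
36^51 mod 103 = 1

1


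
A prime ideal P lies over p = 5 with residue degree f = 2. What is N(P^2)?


N(P^a) = p^(a*f)
= 5^(2*2)
= 5^4
= 625

625


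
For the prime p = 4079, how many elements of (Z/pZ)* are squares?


For prime p, the number of non-zero quadratic residues is (p-1)/2.
= (4079-1)/2
= 2039

2039


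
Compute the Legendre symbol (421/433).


p = 433 is prime, so compute (421/433) with the reciprocity algorithm (Jacobi-symbol steps: pull out 2s via (2/n), flip via reciprocity, reduce):
  reciprocity: (421/433) -> +(433/421)
  reduce: (12/421)
  pull out 2: (2/421) = -1  (since 421 mod 8 = 5)
  pull out 2: (2/421) = -1  (since 421 mod 8 = 5)
  reciprocity: (3/421) -> +(421/3)
  reduce: (1/3)
  (1/3) = 1
Product of signs = 1
(421/433) = 1

1


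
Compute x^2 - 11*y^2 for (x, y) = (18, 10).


x^2 - d*y^2
= 18^2 - 11*10^2
= 324 - 1100
= -776

-776


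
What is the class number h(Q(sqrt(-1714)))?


K = Q(sqrt(-1714)). d mod 4 = 2, so D = disc(K) = 4d = -6856
h(K) equals the number of primitive reduced positive-definite forms (a, b, c) = a*x^2 + b*x*y + c*y^2 with b^2 - 4ac = D,
where reduced means |b| <= a <= c, with b >= 0 whenever |b| = a or a = c, and primitive means gcd(a, b, c) = 1.
Reduced forces 3a^2 <= |D| = 6856, so 1 <= a <= 47; b must have the parity of D, and c = (b^2 - D)/(4a) must be an integer >= a.
Enumerate a = 1..47, b in [-a, a]:
  a=1: (1, 0, 1714)  [1]
  a=2: (2, 0, 857)  [1]
  a=3..4: none
  a=5: (5, -2, 343), (5, 2, 343)  [2]
  a=6: none
  a=7: (7, -2, 245), (7, 2, 245)  [2]
  a=8..9: none
  a=10: (10, -8, 173), (10, 8, 173)  [2]
  a=11..13: none
  a=14: (14, -12, 125), (14, 12, 125)  [2]
  a=15..24: none
  a=25: (25, -12, 70), (25, 12, 70)  [2]
  a=26..34: none
  a=35: (35, -12, 50), (35, -2, 49), (35, 2, 49), (35, 12, 50)  [4]
  a=36: none
  a=37: (37, -10, 47), (37, 10, 47)  [2]
  a=38..40: none
  a=41: (41, -14, 43), (41, 14, 43)  [2]
  a=42..47: none
Total reduced forms: 1 + 1 + 2 + 2 + 2 + 2 + 2 + 4 + 2 + 2 = 20
h = 20

20


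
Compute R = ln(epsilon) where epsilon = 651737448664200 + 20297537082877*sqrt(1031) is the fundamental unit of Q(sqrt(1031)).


epsilon = 651737448664200 + 20297537082877*sqrt(1031)
= 1.3035e+15
R = ln(1.3035e+15)
= 34.8038

34.8038


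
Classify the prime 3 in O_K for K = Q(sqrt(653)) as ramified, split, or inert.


K = Q(sqrt(653)). Since d mod 4 = 1, disc(K) = 653.
Check p | disc: 653 mod 3 = 2.
p does not divide disc. Compute Legendre symbol (d/p):
2^((3-1)/2) mod 3 = -1
(d/p) = -1, so p is inert: (p) stays prime with e=1, f=2, g=1.
Therefore p is inert.

inert


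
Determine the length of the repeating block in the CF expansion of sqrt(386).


Run the CF algorithm for sqrt(386).
a_0 = floor(sqrt(386)) = 19; set m_0=0, q_0=1.
Recurrence: m' = q*a - m,  q' = (d - m'^2)/q,  a' = floor((a_0 + m')/q').
  step 1: m=19, q=25, a=1
  step 2: m=6, q=14, a=1
  step 3: m=8, q=23, a=1
  step 4: m=15, q=7, a=4
  step 5: m=13, q=31, a=1
  step 6: m=18, q=2, a=18
  step 7: m=18, q=31, a=1
  step 8: m=13, q=7, a=4
  step 9: m=15, q=23, a=1
  step 10: m=8, q=14, a=1
  step 11: m=6, q=25, a=1
  step 12: m=19, q=1, a=38
a_12 = 2*a_0 = 38, so the period closes here.
sqrt(386) = [19; 1, 1, 1, 4, 1, 18, 1, 4, 1, 1, 1, 38]
Period length = 12

12


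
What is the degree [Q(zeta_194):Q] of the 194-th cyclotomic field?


The degree equals Euler's totient phi(194).
194 = 2 * 97
phi(194) = 96

96


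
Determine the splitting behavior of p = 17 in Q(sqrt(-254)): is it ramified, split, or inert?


K = Q(sqrt(-254)). Since d mod 4 = 2, disc(K) = -1016.
Check p | disc: -1016 mod 17 = 4.
p does not divide disc. Compute Legendre symbol (d/p):
1^((17-1)/2) mod 17 = 1
(d/p) = 1, so p splits: (p) = P*P' with e=1, f=1, g=2.
Therefore p is split.

split


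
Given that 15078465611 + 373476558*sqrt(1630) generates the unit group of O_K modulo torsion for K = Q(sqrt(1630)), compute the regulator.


epsilon = 15078465611 + 373476558*sqrt(1630)
= 3.0157e+10
R = ln(3.0157e+10)
= 24.1297

24.1297


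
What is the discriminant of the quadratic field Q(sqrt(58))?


For K = Q(sqrt(d)) with d squarefree: disc(K) = d if d = 1 mod 4, and disc(K) = 4d if d = 2 or 3 mod 4.
Here d = 58, and d mod 4 = 2.
d = 2 mod 4, not 1 (O_K = Z[sqrt(d)]), so disc(K) = 4d = 4 * (58) = 232

232


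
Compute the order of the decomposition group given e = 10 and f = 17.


|D_P| = e * f
= 10 * 17
= 170

170


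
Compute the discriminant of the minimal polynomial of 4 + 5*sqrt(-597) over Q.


The element 4 + 5*sqrt(-597) has minimal polynomial:
x^2 - 8*x + 14941
Discriminant = (-8)^2 - 4*(14941)
= 64 - 59764
= -59700

-59700


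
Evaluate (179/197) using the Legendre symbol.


p = 197 is prime, so compute (179/197) with the reciprocity algorithm (Jacobi-symbol steps: pull out 2s via (2/n), flip via reciprocity, reduce):
  reciprocity: (179/197) -> +(197/179)
  reduce: (18/179)
  pull out 2: (2/179) = -1  (since 179 mod 8 = 3)
  reciprocity: (9/179) -> +(179/9)
  reduce: (8/9)
  pull out 2: (2/9) = +1  (since 9 mod 8 = 1)
  pull out 2: (2/9) = +1  (since 9 mod 8 = 1)
  pull out 2: (2/9) = +1  (since 9 mod 8 = 1)
  (1/9) = 1
Product of signs = -1
(179/197) = -1

-1


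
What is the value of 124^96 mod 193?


p = 193 is prime and the exponent is (p-1)/2 = 96, so by Euler's criterion 124^96 = (124/193) = +1 or -1 mod 193.
Compute by square-and-multiply:
  96 = 64 + 32 (binary 1100000)
  Repeated squaring mod 193: 124^1 = 124, 124^2 = 129, 124^4 = 43, 124^8 = 112, 124^16 = 192, 124^32 = 1, 124^64 = 1
  124^96 = 124^64 * 124^32 = 1 * 1 mod 193
    1 * 1 = 1 = 1 mod 193
  124^96 = 1 mod 193
Result 1: 124 is a quadratic residue mod 193.
124^96 mod 193 = 1

1


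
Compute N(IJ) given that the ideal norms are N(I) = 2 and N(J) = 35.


N(IJ) = N(I) * N(J)
= 2 * 35
= 70

70


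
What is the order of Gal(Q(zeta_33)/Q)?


|Gal(Q(zeta_33)/Q)| = phi(33)
= 20

20


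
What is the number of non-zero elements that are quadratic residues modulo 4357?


For prime p, the number of non-zero quadratic residues is (p-1)/2.
= (4357-1)/2
= 2178

2178


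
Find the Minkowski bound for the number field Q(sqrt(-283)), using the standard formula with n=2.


d = -283, d mod 4 = 1, so disc(K) = d = -283; |disc(K)| = 283
Imaginary quadratic field, so n = 2, s = r2 = 1, r1 = 0
M = (n!/n^n) * (4/pi)^s * sqrt(|disc(K)|) = (2!/2^2) * (4/pi)^1 * sqrt(283)
= 0.5 * 1.273240 * 16.822604
= 10.7096

10.7096


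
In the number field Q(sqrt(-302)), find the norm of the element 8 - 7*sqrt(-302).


N(a + b*sqrt(d)) = a^2 - d*b^2
= (8)^2 - (-302)*(-7)^2
= 64 + 14798
= 14862

14862


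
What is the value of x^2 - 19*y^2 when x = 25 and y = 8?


x^2 - d*y^2
= 25^2 - 19*8^2
= 625 - 1216
= -591

-591


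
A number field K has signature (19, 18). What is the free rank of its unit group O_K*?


By Dirichlet's unit theorem:
rank = r1 + r2 - 1
= 19 + 18 - 1
= 36

36


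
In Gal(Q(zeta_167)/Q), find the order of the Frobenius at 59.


The Frobenius at p in Gal(Q(zeta_n)/Q) = (Z/nZ)* is the class of p, so its order is ord_167(59), the smallest k >= 1 with 59^k = 1 mod 167.
n = 167 = 167, phi(167) = 166; the order divides phi(n).
Divisors of 166: 1, 2, 83, 166
Repeated squaring mod 167: 59^1 = 59, 59^2 = 141, 59^4 = 8, 59^8 = 64, 59^16 = 88, 59^32 = 62, 59^64 = 3, 59^128 = 9
Test divisors in increasing order:
  k=1: 59^1 = 59 mod 167
  k=2: 59^2 = 141 mod 167
  k=83: 59^83 = 3 * 88 * 141 * 59 = 166 mod 167
  k=166: 59^166 = 9 * 62 * 8 * 141 = 1 mod 167  <- first divisor giving 1
Order = 166

166


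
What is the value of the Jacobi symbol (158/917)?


Compute (158/917) via quadratic reciprocity:
  pull out 2: (2/917) = -1  (since 917 mod 8 = 5)
  reciprocity: (79/917) -> +(917/79)
  reduce: (48/79)
  pull out 2: (2/79) = +1  (since 79 mod 8 = 7)
  pull out 2: (2/79) = +1  (since 79 mod 8 = 7)
  pull out 2: (2/79) = +1  (since 79 mod 8 = 7)
  pull out 2: (2/79) = +1  (since 79 mod 8 = 7)
  reciprocity: (3/79) -> -(79/3)
  reduce: (1/3)
  (1/3) = 1
Product of signs = 1

1


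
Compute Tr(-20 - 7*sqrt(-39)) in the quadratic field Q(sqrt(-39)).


Tr(a + b*sqrt(d)) = (a + b*sqrt(d)) + (a - b*sqrt(d)) = 2a
= 2 * (-20)
= -40

-40


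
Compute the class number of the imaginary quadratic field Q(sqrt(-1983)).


K = Q(sqrt(-1983)). d mod 4 = 1, so D = disc(K) = d = -1983
h(K) equals the number of primitive reduced positive-definite forms (a, b, c) = a*x^2 + b*x*y + c*y^2 with b^2 - 4ac = D,
where reduced means |b| <= a <= c, with b >= 0 whenever |b| = a or a = c, and primitive means gcd(a, b, c) = 1.
Reduced forces 3a^2 <= |D| = 1983, so 1 <= a <= 25; b must have the parity of D, and c = (b^2 - D)/(4a) must be an integer >= a.
Enumerate a = 1..25, b in [-a, a]:
  a=1: (1, 1, 496)  [1]
  a=2: (2, -1, 248), (2, 1, 248)  [2]
  a=3: (3, 3, 166)  [1]
  a=4: (4, -1, 124), (4, 1, 124)  [2]
  a=5: none
  a=6: (6, -3, 83), (6, 3, 83)  [2]
  a=7: none
  a=8: (8, -1, 62), (8, 1, 62)  [2]
  a=9..11: none
  a=12: (12, -9, 43), (12, 9, 43)  [2]
  a=13..15: none
  a=16: (16, -1, 31), (16, 1, 31)  [2]
  a=17..22: none
  a=23: (23, -15, 24), (23, 15, 24)  [2]
  a=24..25: none
Total reduced forms: 1 + 2 + 1 + 2 + 2 + 2 + 2 + 2 + 2 = 16
h = 16

16


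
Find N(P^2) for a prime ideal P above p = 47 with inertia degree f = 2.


N(P^a) = p^(a*f)
= 47^(2*2)
= 47^4
= 4879681

4879681


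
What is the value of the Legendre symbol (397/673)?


p = 673 is prime, so compute (397/673) with the reciprocity algorithm (Jacobi-symbol steps: pull out 2s via (2/n), flip via reciprocity, reduce):
  reciprocity: (397/673) -> +(673/397)
  reduce: (276/397)
  pull out 2: (2/397) = -1  (since 397 mod 8 = 5)
  pull out 2: (2/397) = -1  (since 397 mod 8 = 5)
  reciprocity: (69/397) -> +(397/69)
  reduce: (52/69)
  pull out 2: (2/69) = -1  (since 69 mod 8 = 5)
  pull out 2: (2/69) = -1  (since 69 mod 8 = 5)
  reciprocity: (13/69) -> +(69/13)
  reduce: (4/13)
  pull out 2: (2/13) = -1  (since 13 mod 8 = 5)
  pull out 2: (2/13) = -1  (since 13 mod 8 = 5)
  (1/13) = 1
Product of signs = 1
(397/673) = 1

1


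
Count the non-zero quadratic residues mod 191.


For prime p, the number of non-zero quadratic residues is (p-1)/2.
= (191-1)/2
= 95

95


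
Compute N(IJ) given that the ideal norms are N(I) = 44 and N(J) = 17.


N(IJ) = N(I) * N(J)
= 44 * 17
= 748

748


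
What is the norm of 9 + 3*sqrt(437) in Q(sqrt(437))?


N(a + b*sqrt(d)) = a^2 - d*b^2
= (9)^2 - (437)*(3)^2
= 81 - 3933
= -3852

-3852


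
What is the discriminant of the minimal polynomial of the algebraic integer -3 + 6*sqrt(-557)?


The element -3 + 6*sqrt(-557) has minimal polynomial:
x^2 + 6*x + 20061
Discriminant = (6)^2 - 4*(20061)
= 36 - 80244
= -80208

-80208


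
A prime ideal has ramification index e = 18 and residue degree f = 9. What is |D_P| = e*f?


|D_P| = e * f
= 18 * 9
= 162

162


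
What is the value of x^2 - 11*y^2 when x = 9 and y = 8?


x^2 - d*y^2
= 9^2 - 11*8^2
= 81 - 704
= -623

-623


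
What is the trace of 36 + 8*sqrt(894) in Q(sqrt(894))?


Tr(a + b*sqrt(d)) = (a + b*sqrt(d)) + (a - b*sqrt(d)) = 2a
= 2 * (36)
= 72

72


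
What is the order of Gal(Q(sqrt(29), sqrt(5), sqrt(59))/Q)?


The 3 square roots of distinct primes are multiplicatively independent over Q,
so [K:Q] = 2^3 and Gal(K/Q) is isomorphic to (Z/2Z)^3.
|Gal| = 2^3 = 8

8


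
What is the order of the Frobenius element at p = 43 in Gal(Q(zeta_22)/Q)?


The Frobenius at p in Gal(Q(zeta_n)/Q) = (Z/nZ)* is the class of p, so its order is ord_22(43), the smallest k >= 1 with 43^k = 1 mod 22.
n = 22 = 2 * 11, phi(22) = 10; the order divides phi(n).
Divisors of 10: 1, 2, 5, 10
Repeated squaring mod 22: 43^1 = 21, 43^2 = 1, 43^4 = 1, 43^8 = 1
Test divisors in increasing order:
  k=1: 43^1 = 21 mod 22
  k=2: 43^2 = 1 mod 22  <- first divisor giving 1
Order = 2

2


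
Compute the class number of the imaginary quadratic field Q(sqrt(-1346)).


K = Q(sqrt(-1346)). d mod 4 = 2, so D = disc(K) = 4d = -5384
h(K) equals the number of primitive reduced positive-definite forms (a, b, c) = a*x^2 + b*x*y + c*y^2 with b^2 - 4ac = D,
where reduced means |b| <= a <= c, with b >= 0 whenever |b| = a or a = c, and primitive means gcd(a, b, c) = 1.
Reduced forces 3a^2 <= |D| = 5384, so 1 <= a <= 42; b must have the parity of D, and c = (b^2 - D)/(4a) must be an integer >= a.
Enumerate a = 1..42, b in [-a, a]:
  a=1: (1, 0, 1346)  [1]
  a=2: (2, 0, 673)  [1]
  a=3: (3, -2, 449), (3, 2, 449)  [2]
  a=4: none
  a=5: (5, -4, 270), (5, 4, 270)  [2]
  a=6: (6, -4, 225), (6, 4, 225)  [2]
  a=7..8: none
  a=9: (9, -4, 150), (9, 4, 150)  [2]
  a=10: (10, -4, 135), (10, 4, 135)  [2]
  a=11..14: none
  a=15: (15, -14, 93), (15, -4, 90), (15, 4, 90), (15, 14, 93)  [4]
  a=16..17: none
  a=18: (18, -4, 75), (18, 4, 75)  [2]
  a=19..24: none
  a=25: (25, -4, 54), (25, 4, 54)  [2]
  a=26: none
  a=27: (27, -4, 50), (27, 4, 50)  [2]
  a=28..29: none
  a=30: (30, -16, 47), (30, -4, 45), (30, 4, 45), (30, 16, 47)  [4]
  a=31: (31, -14, 45), (31, 14, 45)  [2]
  a=32..42: none
Total reduced forms: 1 + 1 + 2 + 2 + 2 + 2 + 2 + 4 + 2 + 2 + 2 + 4 + 2 = 28
h = 28

28


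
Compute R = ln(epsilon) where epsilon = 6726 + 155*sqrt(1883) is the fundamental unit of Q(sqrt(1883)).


epsilon = 6726 + 155*sqrt(1883)
= 13451.9999
R = ln(13451.9999)
= 9.5069

9.5069


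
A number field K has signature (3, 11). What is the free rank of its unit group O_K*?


By Dirichlet's unit theorem:
rank = r1 + r2 - 1
= 3 + 11 - 1
= 13

13


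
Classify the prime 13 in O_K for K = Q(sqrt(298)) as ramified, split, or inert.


K = Q(sqrt(298)). Since d mod 4 = 2, disc(K) = 1192.
Check p | disc: 1192 mod 13 = 9.
p does not divide disc. Compute Legendre symbol (d/p):
12^((13-1)/2) mod 13 = 1
(d/p) = 1, so p splits: (p) = P*P' with e=1, f=1, g=2.
Therefore p is split.

split


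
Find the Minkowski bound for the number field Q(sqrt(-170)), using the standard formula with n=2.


d = -170, d mod 4 = 2, so disc(K) = 4d = -680; |disc(K)| = 680
Imaginary quadratic field, so n = 2, s = r2 = 1, r1 = 0
M = (n!/n^n) * (4/pi)^s * sqrt(|disc(K)|) = (2!/2^2) * (4/pi)^1 * sqrt(680)
= 0.5 * 1.273240 * 26.076810
= 16.6010

16.6010


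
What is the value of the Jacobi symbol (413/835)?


Compute (413/835) via quadratic reciprocity:
  reciprocity: (413/835) -> +(835/413)
  reduce: (9/413)
  reciprocity: (9/413) -> +(413/9)
  reduce: (8/9)
  pull out 2: (2/9) = +1  (since 9 mod 8 = 1)
  pull out 2: (2/9) = +1  (since 9 mod 8 = 1)
  pull out 2: (2/9) = +1  (since 9 mod 8 = 1)
  (1/9) = 1
Product of signs = 1

1


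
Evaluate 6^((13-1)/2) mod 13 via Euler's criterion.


p = 13 is prime and the exponent is (p-1)/2 = 6, so by Euler's criterion 6^6 = (6/13) = +1 or -1 mod 13.
Compute by square-and-multiply:
  6 = 4 + 2 (binary 110)
  Repeated squaring mod 13: 6^1 = 6, 6^2 = 10, 6^4 = 9
  6^6 = 6^4 * 6^2 = 9 * 10 mod 13
    9 * 10 = 90 = 12 mod 13
  6^6 = 12 mod 13
Result 12 = p - 1 = -1 mod 13: 6 is a quadratic non-residue mod 13. As a residue in [0, p-1] the value is 12.
6^6 mod 13 = 12

12


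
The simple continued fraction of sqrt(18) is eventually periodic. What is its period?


Run the CF algorithm for sqrt(18).
a_0 = floor(sqrt(18)) = 4; set m_0=0, q_0=1.
Recurrence: m' = q*a - m,  q' = (d - m'^2)/q,  a' = floor((a_0 + m')/q').
  step 1: m=4, q=2, a=4
  step 2: m=4, q=1, a=8
a_2 = 2*a_0 = 8, so the period closes here.
sqrt(18) = [4; 4, 8]
Period length = 2

2


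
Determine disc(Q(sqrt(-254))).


For K = Q(sqrt(d)) with d squarefree: disc(K) = d if d = 1 mod 4, and disc(K) = 4d if d = 2 or 3 mod 4.
Here d = -254, and d mod 4 = 2.
d = 2 mod 4, not 1 (O_K = Z[sqrt(d)]), so disc(K) = 4d = 4 * (-254) = -1016

-1016


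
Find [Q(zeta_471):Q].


The degree equals Euler's totient phi(471).
471 = 3 * 157
phi(471) = 312

312


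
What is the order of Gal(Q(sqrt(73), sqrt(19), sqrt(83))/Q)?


The 3 square roots of distinct primes are multiplicatively independent over Q,
so [K:Q] = 2^3 and Gal(K/Q) is isomorphic to (Z/2Z)^3.
|Gal| = 2^3 = 8

8


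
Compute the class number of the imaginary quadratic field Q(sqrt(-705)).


K = Q(sqrt(-705)). d mod 4 = 3, so D = disc(K) = 4d = -2820
h(K) equals the number of primitive reduced positive-definite forms (a, b, c) = a*x^2 + b*x*y + c*y^2 with b^2 - 4ac = D,
where reduced means |b| <= a <= c, with b >= 0 whenever |b| = a or a = c, and primitive means gcd(a, b, c) = 1.
Reduced forces 3a^2 <= |D| = 2820, so 1 <= a <= 30; b must have the parity of D, and c = (b^2 - D)/(4a) must be an integer >= a.
Enumerate a = 1..30, b in [-a, a]:
  a=1: (1, 0, 705)  [1]
  a=2: (2, 2, 353)  [1]
  a=3: (3, 0, 235)  [1]
  a=4: none
  a=5: (5, 0, 141)  [1]
  a=6: (6, 6, 119)  [1]
  a=7: (7, -6, 102), (7, 6, 102)  [2]
  a=8..9: none
  a=10: (10, 10, 73)  [1]
  a=11..12: none
  a=13: (13, -12, 57), (13, 12, 57)  [2]
  a=14: (14, -6, 51), (14, 6, 51)  [2]
  a=15: (15, 0, 47)  [1]
  a=16: none
  a=17: (17, -6, 42), (17, 6, 42)  [2]
  a=18: none
  a=19: (19, -12, 39), (19, 12, 39)  [2]
  a=20: none
  a=21: (21, -6, 34), (21, 6, 34)  [2]
  a=22: none
  a=23: (23, -20, 35), (23, 20, 35)  [2]
  a=24..25: none
  a=26: (26, -14, 29), (26, 14, 29)  [2]
  a=27..29: none
  a=30: (30, 30, 31)  [1]
Total reduced forms: 1 + 1 + 1 + 1 + 1 + 2 + 1 + 2 + 2 + 1 + 2 + 2 + 2 + 2 + 2 + 1 = 24
h = 24

24


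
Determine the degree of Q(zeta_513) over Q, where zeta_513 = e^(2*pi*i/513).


The degree equals Euler's totient phi(513).
513 = 3^3 * 19
phi(513) = 324

324


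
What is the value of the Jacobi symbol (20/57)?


Compute (20/57) via quadratic reciprocity:
  pull out 2: (2/57) = +1  (since 57 mod 8 = 1)
  pull out 2: (2/57) = +1  (since 57 mod 8 = 1)
  reciprocity: (5/57) -> +(57/5)
  reduce: (2/5)
  pull out 2: (2/5) = -1  (since 5 mod 8 = 5)
  (1/5) = 1
Product of signs = -1

-1


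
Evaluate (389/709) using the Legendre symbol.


p = 709 is prime, so compute (389/709) with the reciprocity algorithm (Jacobi-symbol steps: pull out 2s via (2/n), flip via reciprocity, reduce):
  reciprocity: (389/709) -> +(709/389)
  reduce: (320/389)
  pull out 2: (2/389) = -1  (since 389 mod 8 = 5)
  pull out 2: (2/389) = -1  (since 389 mod 8 = 5)
  pull out 2: (2/389) = -1  (since 389 mod 8 = 5)
  pull out 2: (2/389) = -1  (since 389 mod 8 = 5)
  pull out 2: (2/389) = -1  (since 389 mod 8 = 5)
  pull out 2: (2/389) = -1  (since 389 mod 8 = 5)
  reciprocity: (5/389) -> +(389/5)
  reduce: (4/5)
  pull out 2: (2/5) = -1  (since 5 mod 8 = 5)
  pull out 2: (2/5) = -1  (since 5 mod 8 = 5)
  (1/5) = 1
Product of signs = 1
(389/709) = 1

1


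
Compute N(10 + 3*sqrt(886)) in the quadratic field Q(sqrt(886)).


N(a + b*sqrt(d)) = a^2 - d*b^2
= (10)^2 - (886)*(3)^2
= 100 - 7974
= -7874

-7874


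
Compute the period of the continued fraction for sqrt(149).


Run the CF algorithm for sqrt(149).
a_0 = floor(sqrt(149)) = 12; set m_0=0, q_0=1.
Recurrence: m' = q*a - m,  q' = (d - m'^2)/q,  a' = floor((a_0 + m')/q').
  step 1: m=12, q=5, a=4
  step 2: m=8, q=17, a=1
  step 3: m=9, q=4, a=5
  step 4: m=11, q=7, a=3
  step 5: m=10, q=7, a=3
  step 6: m=11, q=4, a=5
  step 7: m=9, q=17, a=1
  step 8: m=8, q=5, a=4
  step 9: m=12, q=1, a=24
a_9 = 2*a_0 = 24, so the period closes here.
sqrt(149) = [12; 4, 1, 5, 3, 3, 5, 1, 4, 24]
Period length = 9

9


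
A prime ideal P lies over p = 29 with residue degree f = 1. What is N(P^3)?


N(P^a) = p^(a*f)
= 29^(3*1)
= 29^3
= 24389

24389


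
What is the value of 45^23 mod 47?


p = 47 is prime and the exponent is (p-1)/2 = 23, so by Euler's criterion 45^23 = (45/47) = +1 or -1 mod 47.
Compute by square-and-multiply:
  23 = 16 + 4 + 2 + 1 (binary 10111)
  Repeated squaring mod 47: 45^1 = 45, 45^2 = 4, 45^4 = 16, 45^8 = 21, 45^16 = 18
  45^23 = 45^16 * 45^4 * 45^2 * 45^1 = 18 * 16 * 4 * 45 mod 47
    18 * 16 = 288 = 6 mod 47
    6 * 4 = 24 = 24 mod 47
    24 * 45 = 1080 = 46 mod 47
  45^23 = 46 mod 47
Result 46 = p - 1 = -1 mod 47: 45 is a quadratic non-residue mod 47. As a residue in [0, p-1] the value is 46.
45^23 mod 47 = 46

46


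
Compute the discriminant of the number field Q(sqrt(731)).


For K = Q(sqrt(d)) with d squarefree: disc(K) = d if d = 1 mod 4, and disc(K) = 4d if d = 2 or 3 mod 4.
Here d = 731, and d mod 4 = 3.
d = 3 mod 4, not 1 (O_K = Z[sqrt(d)]), so disc(K) = 4d = 4 * (731) = 2924

2924


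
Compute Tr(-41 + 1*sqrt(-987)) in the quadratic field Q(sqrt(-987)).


Tr(a + b*sqrt(d)) = (a + b*sqrt(d)) + (a - b*sqrt(d)) = 2a
= 2 * (-41)
= -82

-82


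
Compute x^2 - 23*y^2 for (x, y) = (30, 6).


x^2 - d*y^2
= 30^2 - 23*6^2
= 900 - 828
= 72

72


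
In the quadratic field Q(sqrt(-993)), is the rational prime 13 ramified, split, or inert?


K = Q(sqrt(-993)). Since d mod 4 = 3, disc(K) = -3972.
Check p | disc: -3972 mod 13 = 6.
p does not divide disc. Compute Legendre symbol (d/p):
8^((13-1)/2) mod 13 = -1
(d/p) = -1, so p is inert: (p) stays prime with e=1, f=2, g=1.
Therefore p is inert.

inert


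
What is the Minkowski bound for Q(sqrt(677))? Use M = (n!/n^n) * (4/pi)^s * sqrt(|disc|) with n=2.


d = 677, d mod 4 = 1, so disc(K) = d = 677; |disc(K)| = 677
Real quadratic field, so n = 2, s = r2 = 0, r1 = 2
M = (n!/n^n) * (4/pi)^s * sqrt(|disc(K)|) = (2!/2^2) * (4/pi)^0 * sqrt(677)
= 0.5 * 1.000000 * 26.019224
= 13.0096

13.0096


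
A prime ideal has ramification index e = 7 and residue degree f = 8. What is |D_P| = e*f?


|D_P| = e * f
= 7 * 8
= 56

56


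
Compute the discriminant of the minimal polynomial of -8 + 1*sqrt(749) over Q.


The element -8 + 1*sqrt(749) has minimal polynomial:
x^2 + 16*x - 685
Discriminant = (16)^2 - 4*(-685)
= 256 + 2740
= 2996

2996


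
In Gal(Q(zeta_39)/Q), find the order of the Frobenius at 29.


The Frobenius at p in Gal(Q(zeta_n)/Q) = (Z/nZ)* is the class of p, so its order is ord_39(29), the smallest k >= 1 with 29^k = 1 mod 39.
n = 39 = 3 * 13, phi(39) = 24; the order divides phi(n).
Divisors of 24: 1, 2, 3, 4, 6, 8, 12, 24
Repeated squaring mod 39: 29^1 = 29, 29^2 = 22, 29^4 = 16, 29^8 = 22, 29^16 = 16
Test divisors in increasing order:
  k=1: 29^1 = 29 mod 39
  k=2: 29^2 = 22 mod 39
  k=3: 29^3 = 22 * 29 = 14 mod 39
  k=4: 29^4 = 16 mod 39
  k=6: 29^6 = 16 * 22 = 1 mod 39  <- first divisor giving 1
Order = 6

6


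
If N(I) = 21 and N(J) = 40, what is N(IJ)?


N(IJ) = N(I) * N(J)
= 21 * 40
= 840

840


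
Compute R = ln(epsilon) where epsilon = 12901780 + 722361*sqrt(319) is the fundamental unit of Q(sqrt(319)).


epsilon = 12901780 + 722361*sqrt(319)
= 2.5804e+07
R = ln(2.5804e+07)
= 17.0660

17.0660


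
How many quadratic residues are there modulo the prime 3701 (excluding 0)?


For prime p, the number of non-zero quadratic residues is (p-1)/2.
= (3701-1)/2
= 1850

1850


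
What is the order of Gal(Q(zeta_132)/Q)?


|Gal(Q(zeta_132)/Q)| = phi(132)
= 40

40


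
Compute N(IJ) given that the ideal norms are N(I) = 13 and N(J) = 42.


N(IJ) = N(I) * N(J)
= 13 * 42
= 546

546


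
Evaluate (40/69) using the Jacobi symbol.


Compute (40/69) via quadratic reciprocity:
  pull out 2: (2/69) = -1  (since 69 mod 8 = 5)
  pull out 2: (2/69) = -1  (since 69 mod 8 = 5)
  pull out 2: (2/69) = -1  (since 69 mod 8 = 5)
  reciprocity: (5/69) -> +(69/5)
  reduce: (4/5)
  pull out 2: (2/5) = -1  (since 5 mod 8 = 5)
  pull out 2: (2/5) = -1  (since 5 mod 8 = 5)
  (1/5) = 1
Product of signs = -1

-1


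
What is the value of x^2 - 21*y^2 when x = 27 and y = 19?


x^2 - d*y^2
= 27^2 - 21*19^2
= 729 - 7581
= -6852

-6852


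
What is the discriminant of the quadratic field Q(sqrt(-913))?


For K = Q(sqrt(d)) with d squarefree: disc(K) = d if d = 1 mod 4, and disc(K) = 4d if d = 2 or 3 mod 4.
Here d = -913, and d mod 4 = 3.
d = 3 mod 4, not 1 (O_K = Z[sqrt(d)]), so disc(K) = 4d = 4 * (-913) = -3652

-3652


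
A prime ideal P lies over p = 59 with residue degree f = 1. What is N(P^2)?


N(P^a) = p^(a*f)
= 59^(2*1)
= 59^2
= 3481

3481


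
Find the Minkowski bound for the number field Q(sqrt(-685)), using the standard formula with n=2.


d = -685, d mod 4 = 3, so disc(K) = 4d = -2740; |disc(K)| = 2740
Imaginary quadratic field, so n = 2, s = r2 = 1, r1 = 0
M = (n!/n^n) * (4/pi)^s * sqrt(|disc(K)|) = (2!/2^2) * (4/pi)^1 * sqrt(2740)
= 0.5 * 1.273240 * 52.345009
= 33.3239

33.3239


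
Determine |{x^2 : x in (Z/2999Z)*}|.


For prime p, the number of non-zero quadratic residues is (p-1)/2.
= (2999-1)/2
= 1499

1499


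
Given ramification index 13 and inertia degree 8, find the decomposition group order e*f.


|D_P| = e * f
= 13 * 8
= 104

104


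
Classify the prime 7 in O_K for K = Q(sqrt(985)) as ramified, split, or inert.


K = Q(sqrt(985)). Since d mod 4 = 1, disc(K) = 985.
Check p | disc: 985 mod 7 = 5.
p does not divide disc. Compute Legendre symbol (d/p):
5^((7-1)/2) mod 7 = -1
(d/p) = -1, so p is inert: (p) stays prime with e=1, f=2, g=1.
Therefore p is inert.

inert


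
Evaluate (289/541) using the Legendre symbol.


p = 541 is prime, so compute (289/541) with the reciprocity algorithm (Jacobi-symbol steps: pull out 2s via (2/n), flip via reciprocity, reduce):
  reciprocity: (289/541) -> +(541/289)
  reduce: (252/289)
  pull out 2: (2/289) = +1  (since 289 mod 8 = 1)
  pull out 2: (2/289) = +1  (since 289 mod 8 = 1)
  reciprocity: (63/289) -> +(289/63)
  reduce: (37/63)
  reciprocity: (37/63) -> +(63/37)
  reduce: (26/37)
  pull out 2: (2/37) = -1  (since 37 mod 8 = 5)
  reciprocity: (13/37) -> +(37/13)
  reduce: (11/13)
  reciprocity: (11/13) -> +(13/11)
  reduce: (2/11)
  pull out 2: (2/11) = -1  (since 11 mod 8 = 3)
  (1/11) = 1
Product of signs = 1
(289/541) = 1

1


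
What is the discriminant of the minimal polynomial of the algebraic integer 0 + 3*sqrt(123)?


The element 0 + 3*sqrt(123) has minimal polynomial:
x^2 + 0*x - 1107
Discriminant = (0)^2 - 4*(-1107)
= 0 + 4428
= 4428

4428


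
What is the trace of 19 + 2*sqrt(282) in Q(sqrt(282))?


Tr(a + b*sqrt(d)) = (a + b*sqrt(d)) + (a - b*sqrt(d)) = 2a
= 2 * (19)
= 38

38


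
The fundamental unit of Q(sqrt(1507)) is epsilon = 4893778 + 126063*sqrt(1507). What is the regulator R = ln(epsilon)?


epsilon = 4893778 + 126063*sqrt(1507)
= 9.7876e+06
R = ln(9.7876e+06)
= 16.0966

16.0966


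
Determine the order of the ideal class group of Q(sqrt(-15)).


K = Q(sqrt(-15)). d mod 4 = 1, so D = disc(K) = d = -15
h(K) equals the number of primitive reduced positive-definite forms (a, b, c) = a*x^2 + b*x*y + c*y^2 with b^2 - 4ac = D,
where reduced means |b| <= a <= c, with b >= 0 whenever |b| = a or a = c, and primitive means gcd(a, b, c) = 1.
Reduced forces 3a^2 <= |D| = 15, so 1 <= a <= 2; b must have the parity of D, and c = (b^2 - D)/(4a) must be an integer >= a.
Enumerate a = 1..2, b in [-a, a]:
  a=1: (1, 1, 4)  [1]
  a=2: (2, 1, 2)  [1]
Total reduced forms: 1 + 1 = 2
h = 2

2


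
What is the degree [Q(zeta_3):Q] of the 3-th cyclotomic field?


The degree equals Euler's totient phi(3).
3 = 3
phi(3) = 2

2


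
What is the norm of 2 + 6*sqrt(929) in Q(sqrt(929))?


N(a + b*sqrt(d)) = a^2 - d*b^2
= (2)^2 - (929)*(6)^2
= 4 - 33444
= -33440

-33440


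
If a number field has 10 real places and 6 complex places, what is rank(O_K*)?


By Dirichlet's unit theorem:
rank = r1 + r2 - 1
= 10 + 6 - 1
= 15

15


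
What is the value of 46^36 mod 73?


p = 73 is prime and the exponent is (p-1)/2 = 36, so by Euler's criterion 46^36 = (46/73) = +1 or -1 mod 73.
Compute by square-and-multiply:
  36 = 32 + 4 (binary 100100)
  Repeated squaring mod 73: 46^1 = 46, 46^2 = 72, 46^4 = 1, 46^8 = 1, 46^16 = 1, 46^32 = 1
  46^36 = 46^32 * 46^4 = 1 * 1 mod 73
    1 * 1 = 1 = 1 mod 73
  46^36 = 1 mod 73
Result 1: 46 is a quadratic residue mod 73.
46^36 mod 73 = 1

1


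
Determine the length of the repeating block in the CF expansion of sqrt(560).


Run the CF algorithm for sqrt(560).
a_0 = floor(sqrt(560)) = 23; set m_0=0, q_0=1.
Recurrence: m' = q*a - m,  q' = (d - m'^2)/q,  a' = floor((a_0 + m')/q').
  step 1: m=23, q=31, a=1
  step 2: m=8, q=16, a=1
  step 3: m=8, q=31, a=1
  step 4: m=23, q=1, a=46
a_4 = 2*a_0 = 46, so the period closes here.
sqrt(560) = [23; 1, 1, 1, 46]
Period length = 4

4


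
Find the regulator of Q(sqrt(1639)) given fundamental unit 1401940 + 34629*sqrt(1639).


epsilon = 1401940 + 34629*sqrt(1639)
= 2.8039e+06
R = ln(2.8039e+06)
= 14.8465

14.8465


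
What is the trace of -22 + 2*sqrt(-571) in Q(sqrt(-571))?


Tr(a + b*sqrt(d)) = (a + b*sqrt(d)) + (a - b*sqrt(d)) = 2a
= 2 * (-22)
= -44

-44


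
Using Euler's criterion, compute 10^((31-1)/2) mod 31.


p = 31 is prime and the exponent is (p-1)/2 = 15, so by Euler's criterion 10^15 = (10/31) = +1 or -1 mod 31.
Compute by square-and-multiply:
  15 = 8 + 4 + 2 + 1 (binary 1111)
  Repeated squaring mod 31: 10^1 = 10, 10^2 = 7, 10^4 = 18, 10^8 = 14
  10^15 = 10^8 * 10^4 * 10^2 * 10^1 = 14 * 18 * 7 * 10 mod 31
    14 * 18 = 252 = 4 mod 31
    4 * 7 = 28 = 28 mod 31
    28 * 10 = 280 = 1 mod 31
  10^15 = 1 mod 31
Result 1: 10 is a quadratic residue mod 31.
10^15 mod 31 = 1

1


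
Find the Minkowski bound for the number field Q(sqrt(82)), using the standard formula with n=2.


d = 82, d mod 4 = 2, so disc(K) = 4d = 328; |disc(K)| = 328
Real quadratic field, so n = 2, s = r2 = 0, r1 = 2
M = (n!/n^n) * (4/pi)^s * sqrt(|disc(K)|) = (2!/2^2) * (4/pi)^0 * sqrt(328)
= 0.5 * 1.000000 * 18.110770
= 9.0554

9.0554


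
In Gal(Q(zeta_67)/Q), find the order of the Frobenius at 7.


The Frobenius at p in Gal(Q(zeta_n)/Q) = (Z/nZ)* is the class of p, so its order is ord_67(7), the smallest k >= 1 with 7^k = 1 mod 67.
n = 67 = 67, phi(67) = 66; the order divides phi(n).
Divisors of 66: 1, 2, 3, 6, 11, 22, 33, 66
Repeated squaring mod 67: 7^1 = 7, 7^2 = 49, 7^4 = 56, 7^8 = 54, 7^16 = 35, 7^32 = 19, 7^64 = 26
Test divisors in increasing order:
  k=1: 7^1 = 7 mod 67
  k=2: 7^2 = 49 mod 67
  k=3: 7^3 = 49 * 7 = 8 mod 67
  k=6: 7^6 = 56 * 49 = 64 mod 67
  k=11: 7^11 = 54 * 49 * 7 = 30 mod 67
  k=22: 7^22 = 35 * 56 * 49 = 29 mod 67
  k=33: 7^33 = 19 * 7 = 66 mod 67
  k=66: 7^66 = 26 * 49 = 1 mod 67  <- first divisor giving 1
Order = 66

66


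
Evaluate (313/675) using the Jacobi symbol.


Compute (313/675) via quadratic reciprocity:
  reciprocity: (313/675) -> +(675/313)
  reduce: (49/313)
  reciprocity: (49/313) -> +(313/49)
  reduce: (19/49)
  reciprocity: (19/49) -> +(49/19)
  reduce: (11/19)
  reciprocity: (11/19) -> -(19/11)
  reduce: (8/11)
  pull out 2: (2/11) = -1  (since 11 mod 8 = 3)
  pull out 2: (2/11) = -1  (since 11 mod 8 = 3)
  pull out 2: (2/11) = -1  (since 11 mod 8 = 3)
  (1/11) = 1
Product of signs = 1

1


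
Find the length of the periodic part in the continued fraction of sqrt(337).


Run the CF algorithm for sqrt(337).
a_0 = floor(sqrt(337)) = 18; set m_0=0, q_0=1.
Recurrence: m' = q*a - m,  q' = (d - m'^2)/q,  a' = floor((a_0 + m')/q').
  step 1: m=18, q=13, a=2
  step 2: m=8, q=21, a=1
  step 3: m=13, q=8, a=3
  step 4: m=11, q=27, a=1
  step 5: m=16, q=3, a=11
  step 6: m=17, q=16, a=2
  step 7: m=15, q=7, a=4
  step 8: m=13, q=24, a=1
  step 9: m=11, q=9, a=3
  step 10: m=16, q=9, a=3
  step 11: m=11, q=24, a=1
  step 12: m=13, q=7, a=4
  step 13: m=15, q=16, a=2
  step 14: m=17, q=3, a=11
  step 15: m=16, q=27, a=1
  step 16: m=11, q=8, a=3
  step 17: m=13, q=21, a=1
  step 18: m=8, q=13, a=2
  step 19: m=18, q=1, a=36
a_19 = 2*a_0 = 36, so the period closes here.
sqrt(337) = [18; 2, 1, 3, 1, 11, 2, 4, 1, 3, 3, 1, 4, 2, 11, 1, 3, 1, 2, 36]
Period length = 19

19


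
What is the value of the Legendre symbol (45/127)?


p = 127 is prime, so compute (45/127) with the reciprocity algorithm (Jacobi-symbol steps: pull out 2s via (2/n), flip via reciprocity, reduce):
  reciprocity: (45/127) -> +(127/45)
  reduce: (37/45)
  reciprocity: (37/45) -> +(45/37)
  reduce: (8/37)
  pull out 2: (2/37) = -1  (since 37 mod 8 = 5)
  pull out 2: (2/37) = -1  (since 37 mod 8 = 5)
  pull out 2: (2/37) = -1  (since 37 mod 8 = 5)
  (1/37) = 1
Product of signs = -1
(45/127) = -1

-1


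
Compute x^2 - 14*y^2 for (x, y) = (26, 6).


x^2 - d*y^2
= 26^2 - 14*6^2
= 676 - 504
= 172

172


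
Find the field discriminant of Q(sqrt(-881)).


For K = Q(sqrt(d)) with d squarefree: disc(K) = d if d = 1 mod 4, and disc(K) = 4d if d = 2 or 3 mod 4.
Here d = -881, and d mod 4 = 3.
d = 3 mod 4, not 1 (O_K = Z[sqrt(d)]), so disc(K) = 4d = 4 * (-881) = -3524

-3524


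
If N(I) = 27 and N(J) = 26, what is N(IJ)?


N(IJ) = N(I) * N(J)
= 27 * 26
= 702

702


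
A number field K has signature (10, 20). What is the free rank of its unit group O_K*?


By Dirichlet's unit theorem:
rank = r1 + r2 - 1
= 10 + 20 - 1
= 29

29


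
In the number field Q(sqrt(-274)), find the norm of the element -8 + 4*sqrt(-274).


N(a + b*sqrt(d)) = a^2 - d*b^2
= (-8)^2 - (-274)*(4)^2
= 64 + 4384
= 4448

4448


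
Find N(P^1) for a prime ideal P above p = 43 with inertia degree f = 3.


N(P^a) = p^(a*f)
= 43^(1*3)
= 43^3
= 79507

79507


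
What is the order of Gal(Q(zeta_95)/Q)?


|Gal(Q(zeta_95)/Q)| = phi(95)
= 72

72


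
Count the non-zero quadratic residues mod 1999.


For prime p, the number of non-zero quadratic residues is (p-1)/2.
= (1999-1)/2
= 999

999


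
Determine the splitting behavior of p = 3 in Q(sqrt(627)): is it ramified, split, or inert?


K = Q(sqrt(627)). Since d mod 4 = 3, disc(K) = 2508.
Check p | disc: 2508 mod 3 = 0.
p divides disc, so p ramifies: (p) = P^2 with e=2, f=1, g=1.
Therefore p is ramified.

ramified


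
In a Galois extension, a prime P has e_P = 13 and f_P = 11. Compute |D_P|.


|D_P| = e * f
= 13 * 11
= 143

143


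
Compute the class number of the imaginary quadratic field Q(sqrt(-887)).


K = Q(sqrt(-887)). d mod 4 = 1, so D = disc(K) = d = -887
h(K) equals the number of primitive reduced positive-definite forms (a, b, c) = a*x^2 + b*x*y + c*y^2 with b^2 - 4ac = D,
where reduced means |b| <= a <= c, with b >= 0 whenever |b| = a or a = c, and primitive means gcd(a, b, c) = 1.
Reduced forces 3a^2 <= |D| = 887, so 1 <= a <= 17; b must have the parity of D, and c = (b^2 - D)/(4a) must be an integer >= a.
Enumerate a = 1..17, b in [-a, a]:
  a=1: (1, 1, 222)  [1]
  a=2: (2, -1, 111), (2, 1, 111)  [2]
  a=3: (3, -1, 74), (3, 1, 74)  [2]
  a=4: (4, -3, 56), (4, 3, 56)  [2]
  a=5: none
  a=6: (6, -5, 38), (6, -1, 37), (6, 1, 37), (6, 5, 38)  [4]
  a=7: (7, -3, 32), (7, 3, 32)  [2]
  a=8: (8, -3, 28), (8, 3, 28)  [2]
  a=9: (9, -7, 26), (9, 7, 26)  [2]
  a=10: none
  a=11: (11, -9, 22), (11, 9, 22)  [2]
  a=12: (12, -11, 21), (12, -5, 19), (12, 5, 19), (12, 11, 21)  [4]
  a=13: (13, -7, 18), (13, 7, 18)  [2]
  a=14: (14, -11, 18), (14, -3, 16), (14, 3, 16), (14, 11, 18)  [4]
  a=15..17: none
Total reduced forms: 1 + 2 + 2 + 2 + 4 + 2 + 2 + 2 + 2 + 4 + 2 + 4 = 29
h = 29

29


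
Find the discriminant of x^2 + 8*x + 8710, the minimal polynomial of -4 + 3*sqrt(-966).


The element -4 + 3*sqrt(-966) has minimal polynomial:
x^2 + 8*x + 8710
Discriminant = (8)^2 - 4*(8710)
= 64 - 34840
= -34776

-34776


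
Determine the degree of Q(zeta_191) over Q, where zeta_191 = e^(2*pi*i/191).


The degree equals Euler's totient phi(191).
191 = 191
phi(191) = 190

190


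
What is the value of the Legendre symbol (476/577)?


p = 577 is prime, so compute (476/577) with the reciprocity algorithm (Jacobi-symbol steps: pull out 2s via (2/n), flip via reciprocity, reduce):
  pull out 2: (2/577) = +1  (since 577 mod 8 = 1)
  pull out 2: (2/577) = +1  (since 577 mod 8 = 1)
  reciprocity: (119/577) -> +(577/119)
  reduce: (101/119)
  reciprocity: (101/119) -> +(119/101)
  reduce: (18/101)
  pull out 2: (2/101) = -1  (since 101 mod 8 = 5)
  reciprocity: (9/101) -> +(101/9)
  reduce: (2/9)
  pull out 2: (2/9) = +1  (since 9 mod 8 = 1)
  (1/9) = 1
Product of signs = -1
(476/577) = -1

-1


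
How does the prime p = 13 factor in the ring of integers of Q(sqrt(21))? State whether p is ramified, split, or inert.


K = Q(sqrt(21)). Since d mod 4 = 1, disc(K) = 21.
Check p | disc: 21 mod 13 = 8.
p does not divide disc. Compute Legendre symbol (d/p):
8^((13-1)/2) mod 13 = -1
(d/p) = -1, so p is inert: (p) stays prime with e=1, f=2, g=1.
Therefore p is inert.

inert
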